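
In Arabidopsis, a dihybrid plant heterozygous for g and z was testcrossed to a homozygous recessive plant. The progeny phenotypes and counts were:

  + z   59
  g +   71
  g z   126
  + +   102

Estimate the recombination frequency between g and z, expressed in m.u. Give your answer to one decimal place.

36.3 m.u.

The two most frequent classes, + + (102) and g z (126), are the parental types, so the F1 was + + / g z.
The recombinant classes are + z and g +: 59 + 71 = 130.
Recombination frequency = 130/358 = 0.3631 ≈ 36.3%, i.e. 36.3 m.u.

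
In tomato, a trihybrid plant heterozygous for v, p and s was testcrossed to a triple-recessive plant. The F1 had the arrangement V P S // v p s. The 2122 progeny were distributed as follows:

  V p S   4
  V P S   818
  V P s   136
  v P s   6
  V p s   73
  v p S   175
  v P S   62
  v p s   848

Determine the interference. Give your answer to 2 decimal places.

The two rarest classes, V p S and v P s, are the double crossovers. Comparing them with the parentals, only the p allele has switched, so p is the middle locus and the order is v – p – s.
v–p: (135 + 10)/2122 = 0.0683; p–s: (311 + 10)/2122 = 0.1513.
Expected DCO frequency = 0.0683 × 0.1513 ≈ 0.01033; observed = 10/2122 ≈ 0.00471.
Coefficient of coincidence = 0.00471/0.01033 ≈ 0.46; interference = 1 − 0.46 = 0.54.

0.54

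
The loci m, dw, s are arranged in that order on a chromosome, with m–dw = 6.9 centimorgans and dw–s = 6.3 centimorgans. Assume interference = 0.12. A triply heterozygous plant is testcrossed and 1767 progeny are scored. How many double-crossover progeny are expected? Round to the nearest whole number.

Map distances give recombination frequencies of 0.069 and 0.063 for the two intervals.
With interference 0.12 (so coincidence = 0.88), expected double-crossover frequency = 0.069 × 0.063 × 0.88 = 0.00383.
Expected number = 0.00383 × 1767 = 6.76 ≈ 7.

7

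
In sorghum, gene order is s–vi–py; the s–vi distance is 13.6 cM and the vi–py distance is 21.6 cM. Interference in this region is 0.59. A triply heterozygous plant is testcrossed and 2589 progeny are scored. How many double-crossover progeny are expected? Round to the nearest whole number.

31

Map distances give recombination frequencies of 0.136 and 0.216 for the two intervals.
With interference 0.59 (so coincidence = 0.41), expected double-crossover frequency = 0.136 × 0.216 × 0.41 = 0.01204.
Expected number = 0.01204 × 2589 = 31.18 ≈ 31.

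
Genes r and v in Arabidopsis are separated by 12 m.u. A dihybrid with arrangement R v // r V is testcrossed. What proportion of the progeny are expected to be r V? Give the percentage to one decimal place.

44.0%

A map distance of 12 m.u. corresponds to a recombination frequency of 0.120.
The F1 is R v / r V, so r V is a parental gamete class with expected frequency (1 − r)/2 = 0.880/2 = 0.4400.
That is 0.4400 = 44.0% of the progeny.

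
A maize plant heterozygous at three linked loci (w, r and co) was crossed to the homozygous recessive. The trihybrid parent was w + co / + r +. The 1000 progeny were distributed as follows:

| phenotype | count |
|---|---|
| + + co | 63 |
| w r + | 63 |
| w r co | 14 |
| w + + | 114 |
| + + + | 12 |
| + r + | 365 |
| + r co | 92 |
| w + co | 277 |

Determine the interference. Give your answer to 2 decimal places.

0.26

The two rarest classes, w r co and + + +, are the double crossovers. Comparing them with the parentals, only the r allele has switched, so r is the middle locus and the order is w – r – co.
w–r: (126 + 26)/1000 = 0.1520; r–co: (206 + 26)/1000 = 0.2320.
Expected DCO frequency = 0.1520 × 0.2320 ≈ 0.03526; observed = 26/1000 ≈ 0.02600.
Coefficient of coincidence = 0.02600/0.03526 ≈ 0.74; interference = 1 − 0.74 = 0.26.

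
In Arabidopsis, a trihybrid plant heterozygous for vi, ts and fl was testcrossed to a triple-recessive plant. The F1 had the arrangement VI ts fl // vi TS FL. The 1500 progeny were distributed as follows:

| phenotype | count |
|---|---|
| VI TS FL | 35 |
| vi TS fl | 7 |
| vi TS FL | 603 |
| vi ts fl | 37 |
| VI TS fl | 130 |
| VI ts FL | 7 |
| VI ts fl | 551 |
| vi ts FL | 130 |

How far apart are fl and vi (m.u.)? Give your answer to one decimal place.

The two rarest classes, VI ts FL and vi TS fl, are the double crossovers. Comparing them with the parentals, only the fl allele has switched, so fl is the middle locus and the order is ts – fl – vi.
Crossovers in the fl–vi interval produce the single-crossover classes vi ts fl and VI TS FL (37 + 35 = 72) plus the double crossovers (14).
RF(fl–vi) = (72 + 14) / 1500 = 86/1500 = 0.0573 → 5.7 m.u.

5.7 m.u.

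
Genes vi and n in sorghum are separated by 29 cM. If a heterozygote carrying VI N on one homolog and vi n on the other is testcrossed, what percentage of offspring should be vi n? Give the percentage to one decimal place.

A map distance of 29 cM corresponds to a recombination frequency of 0.290.
The F1 is VI N / vi n, so vi n is a parental gamete class with expected frequency (1 − r)/2 = 0.710/2 = 0.3550.
That is 0.3550 = 35.5% of the progeny.

35.5%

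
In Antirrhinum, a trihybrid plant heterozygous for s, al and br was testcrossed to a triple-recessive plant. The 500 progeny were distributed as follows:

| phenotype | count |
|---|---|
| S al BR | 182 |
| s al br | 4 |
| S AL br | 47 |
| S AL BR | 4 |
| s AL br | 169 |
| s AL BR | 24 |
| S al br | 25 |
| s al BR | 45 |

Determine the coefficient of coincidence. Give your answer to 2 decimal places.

0.70

The two most frequent reciprocal classes, S al BR and s AL br, are the parental types, so the F1 was S al BR / s AL br.
The two rarest classes, S AL BR and s al br, are the double crossovers. Comparing them with the parentals, only the al allele has switched, so al is the middle locus and the order is br – al – s.
br–al: (49 + 8)/500 = 0.1140; al–s: (92 + 8)/500 = 0.2000.
Expected DCO frequency = 0.1140 × 0.2000 ≈ 0.02280; observed = 8/500 ≈ 0.01600.
Coefficient of coincidence = 0.01600/0.02280 ≈ 0.70.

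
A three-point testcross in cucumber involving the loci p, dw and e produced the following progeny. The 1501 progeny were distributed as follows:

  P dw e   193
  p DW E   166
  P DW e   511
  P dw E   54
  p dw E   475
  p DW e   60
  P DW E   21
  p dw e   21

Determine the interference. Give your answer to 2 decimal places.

The two most frequent reciprocal classes, P DW e and p dw E, are the parental types, so the F1 was P DW e / p dw E.
The two rarest classes, P DW E and p dw e, are the double crossovers. Comparing them with the parentals, only the e allele has switched, so e is the middle locus and the order is dw – e – p.
dw–e: (359 + 42)/1501 = 0.2672; e–p: (114 + 42)/1501 = 0.1039.
Expected DCO frequency = 0.2672 × 0.1039 ≈ 0.02776; observed = 42/1501 ≈ 0.02798.
Coefficient of coincidence = 0.02798/0.02776 ≈ 1.01; interference = 1 − 1.01 = -0.01.

-0.01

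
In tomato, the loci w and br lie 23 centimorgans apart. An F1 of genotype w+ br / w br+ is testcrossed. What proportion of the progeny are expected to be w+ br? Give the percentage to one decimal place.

38.5%

A map distance of 23 centimorgans corresponds to a recombination frequency of 0.230.
The F1 is w+ br / w br+, so w+ br is a parental gamete class with expected frequency (1 − r)/2 = 0.770/2 = 0.3850.
That is 0.3850 = 38.5% of the progeny.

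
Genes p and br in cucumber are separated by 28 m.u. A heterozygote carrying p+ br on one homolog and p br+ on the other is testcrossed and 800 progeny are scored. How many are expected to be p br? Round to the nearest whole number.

A map distance of 28 m.u. corresponds to a recombination frequency of 0.280.
The F1 is p+ br / p br+, so p br is a recombinant gamete class with expected frequency r/2 = 0.280/2 = 0.1400.
Expected number = 0.1400 × 800 = 112.00 ≈ 112.

112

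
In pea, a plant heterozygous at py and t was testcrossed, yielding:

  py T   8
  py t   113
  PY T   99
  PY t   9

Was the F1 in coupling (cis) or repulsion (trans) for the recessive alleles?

The two most frequent classes are PY T (99) and py t (113); these are the parental (non-recombinant) types.
So the F1 carried PY T on one chromosome and py t on the other — the recessive alleles are on the same chromosome (cis / coupling).

cis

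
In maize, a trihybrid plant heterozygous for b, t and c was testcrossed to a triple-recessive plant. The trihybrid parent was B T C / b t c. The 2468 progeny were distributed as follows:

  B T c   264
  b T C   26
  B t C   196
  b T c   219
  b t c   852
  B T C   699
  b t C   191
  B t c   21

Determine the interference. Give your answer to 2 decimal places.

0.50

The two rarest classes, b T C and B t c, are the double crossovers. Comparing them with the parentals, only the b allele has switched, so b is the middle locus and the order is t – b – c.
t–b: (415 + 47)/2468 = 0.1872; b–c: (455 + 47)/2468 = 0.2034.
Expected DCO frequency = 0.1872 × 0.2034 ≈ 0.03808; observed = 47/2468 ≈ 0.01904.
Coefficient of coincidence = 0.01904/0.03808 ≈ 0.50; interference = 1 − 0.50 = 0.50.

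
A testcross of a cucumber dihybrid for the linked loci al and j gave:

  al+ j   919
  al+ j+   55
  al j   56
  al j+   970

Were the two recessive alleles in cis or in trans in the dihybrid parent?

trans

The two most frequent classes are al+ j (919) and al j+ (970); these are the parental (non-recombinant) types.
So the F1 carried al+ j on one chromosome and al j+ on the other — the recessive alleles are on opposite chromosomes (trans / repulsion).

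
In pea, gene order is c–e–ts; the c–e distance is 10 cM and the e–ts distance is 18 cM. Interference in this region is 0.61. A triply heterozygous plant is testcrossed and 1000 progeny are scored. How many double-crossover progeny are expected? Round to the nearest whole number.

7

Map distances give recombination frequencies of 0.100 and 0.180 for the two intervals.
With interference 0.61 (so coincidence = 0.39), expected double-crossover frequency = 0.100 × 0.180 × 0.39 = 0.00702.
Expected number = 0.00702 × 1000 = 7.02 ≈ 7.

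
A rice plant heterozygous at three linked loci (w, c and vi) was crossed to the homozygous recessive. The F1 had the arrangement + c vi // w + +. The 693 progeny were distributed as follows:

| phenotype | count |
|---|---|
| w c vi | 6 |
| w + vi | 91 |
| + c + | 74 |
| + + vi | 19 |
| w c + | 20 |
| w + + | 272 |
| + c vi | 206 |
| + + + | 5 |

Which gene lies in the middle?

w

The two rarest classes, w c vi and + + +, are the double crossovers. Comparing them with the parentals, only the w allele has switched, so w is the middle locus and the order is vi – w – c.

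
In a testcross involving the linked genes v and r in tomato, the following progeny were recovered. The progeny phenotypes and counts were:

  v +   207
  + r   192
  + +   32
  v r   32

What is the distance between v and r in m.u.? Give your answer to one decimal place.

The two most frequent classes, + r (192) and v + (207), are the parental types, so the F1 was + r / v +.
The recombinant classes are + + and v r: 32 + 32 = 64.
Recombination frequency = 64/463 = 0.1382 ≈ 13.8%, i.e. 13.8 m.u.

13.8 m.u.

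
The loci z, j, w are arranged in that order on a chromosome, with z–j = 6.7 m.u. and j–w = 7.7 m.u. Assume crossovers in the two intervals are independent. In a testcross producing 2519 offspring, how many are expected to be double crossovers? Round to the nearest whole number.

Map distances give recombination frequencies of 0.067 and 0.077 for the two intervals.
With no interference, expected double-crossover frequency = 0.067 × 0.077 = 0.00516.
Expected number = 0.00516 × 2519 = 13.00 ≈ 13.

13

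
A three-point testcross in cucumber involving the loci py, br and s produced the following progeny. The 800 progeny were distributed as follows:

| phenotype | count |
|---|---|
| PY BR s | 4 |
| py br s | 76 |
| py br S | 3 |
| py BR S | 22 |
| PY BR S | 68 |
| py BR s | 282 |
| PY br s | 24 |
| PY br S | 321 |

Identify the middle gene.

The two most frequent reciprocal classes, py BR s and PY br S, are the parental types, so the F1 was py BR s / PY br S.
The two rarest classes, PY BR s and py br S, are the double crossovers. Comparing them with the parentals, only the py allele has switched, so py is the middle locus and the order is br – py – s.

py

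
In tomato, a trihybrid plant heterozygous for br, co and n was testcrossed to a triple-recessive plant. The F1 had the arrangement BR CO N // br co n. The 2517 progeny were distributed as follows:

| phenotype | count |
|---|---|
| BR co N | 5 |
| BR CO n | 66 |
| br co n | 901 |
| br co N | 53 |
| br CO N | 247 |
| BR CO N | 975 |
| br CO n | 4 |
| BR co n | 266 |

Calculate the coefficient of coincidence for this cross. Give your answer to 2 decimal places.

The two rarest classes, BR co N and br CO n, are the double crossovers. Comparing them with the parentals, only the co allele has switched, so co is the middle locus and the order is n – co – br.
n–co: (119 + 9)/2517 = 0.0509; co–br: (513 + 9)/2517 = 0.2074.
Expected DCO frequency = 0.0509 × 0.2074 ≈ 0.01056; observed = 9/2517 ≈ 0.00358.
Coefficient of coincidence = 0.00358/0.01056 ≈ 0.34.

0.34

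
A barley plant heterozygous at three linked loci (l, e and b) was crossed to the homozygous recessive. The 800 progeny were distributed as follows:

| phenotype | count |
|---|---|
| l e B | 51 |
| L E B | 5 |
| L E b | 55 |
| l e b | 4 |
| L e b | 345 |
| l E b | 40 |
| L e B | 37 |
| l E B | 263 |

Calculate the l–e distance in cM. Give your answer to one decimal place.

14.4 cM

The two most frequent reciprocal classes, l E B and L e b, are the parental types, so the F1 was l E B / L e b.
The two rarest classes, L E B and l e b, are the double crossovers. Comparing them with the parentals, only the l allele has switched, so l is the middle locus and the order is e – l – b.
Crossovers in the e–l interval produce the single-crossover classes l e B and L E b (51 + 55 = 106) plus the double crossovers (9).
RF(e–l) = (106 + 9) / 800 = 115/800 = 0.1437 → 14.4 cM.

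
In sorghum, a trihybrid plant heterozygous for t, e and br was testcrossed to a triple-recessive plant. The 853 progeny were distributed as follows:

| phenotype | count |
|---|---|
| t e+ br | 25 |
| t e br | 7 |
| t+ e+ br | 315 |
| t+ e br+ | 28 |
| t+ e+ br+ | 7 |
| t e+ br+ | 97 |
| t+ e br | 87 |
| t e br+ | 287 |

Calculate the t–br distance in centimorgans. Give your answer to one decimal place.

7.9 centimorgans

The two most frequent reciprocal classes, t+ e+ br and t e br+, are the parental types, so the F1 was t+ e+ br / t e br+.
The two rarest classes, t+ e+ br+ and t e br, are the double crossovers. Comparing them with the parentals, only the br allele has switched, so br is the middle locus and the order is t – br – e.
Crossovers in the t–br interval produce the single-crossover classes t e+ br and t+ e br+ (25 + 28 = 53) plus the double crossovers (14).
RF(t–br) = (53 + 14) / 853 = 67/853 = 0.0785 → 7.9 centimorgans.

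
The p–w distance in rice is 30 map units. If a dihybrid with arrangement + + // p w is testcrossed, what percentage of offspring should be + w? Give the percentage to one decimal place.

15.0%

A map distance of 30 map units corresponds to a recombination frequency of 0.300.
The F1 is + + / p w, so + w is a recombinant gamete class with expected frequency r/2 = 0.300/2 = 0.1500.
That is 0.1500 = 15.0% of the progeny.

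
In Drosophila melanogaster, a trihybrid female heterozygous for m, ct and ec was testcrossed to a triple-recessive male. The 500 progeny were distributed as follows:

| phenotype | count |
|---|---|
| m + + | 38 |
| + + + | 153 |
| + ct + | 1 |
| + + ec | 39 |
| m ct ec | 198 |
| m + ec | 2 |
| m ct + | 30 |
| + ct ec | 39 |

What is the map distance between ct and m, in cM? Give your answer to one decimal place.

The two most frequent reciprocal classes, m ct ec and + + +, are the parental types, so the F1 was m ct ec / + + +.
The two rarest classes, m + ec and + ct +, are the double crossovers. Comparing them with the parentals, only the ct allele has switched, so ct is the middle locus and the order is ec – ct – m.
Crossovers in the ct–m interval produce the single-crossover classes + ct ec and m + + (39 + 38 = 77) plus the double crossovers (3).
RF(ct–m) = (77 + 3) / 500 = 80/500 = 0.1600 → 16.0 cM.

16.0 cM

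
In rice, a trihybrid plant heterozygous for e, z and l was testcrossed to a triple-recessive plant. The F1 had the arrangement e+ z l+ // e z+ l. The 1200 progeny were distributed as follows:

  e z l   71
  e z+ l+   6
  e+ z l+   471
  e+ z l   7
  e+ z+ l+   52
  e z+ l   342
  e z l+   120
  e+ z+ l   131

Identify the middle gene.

l

The two rarest classes, e+ z l and e z+ l+, are the double crossovers. Comparing them with the parentals, only the l allele has switched, so l is the middle locus and the order is z – l – e.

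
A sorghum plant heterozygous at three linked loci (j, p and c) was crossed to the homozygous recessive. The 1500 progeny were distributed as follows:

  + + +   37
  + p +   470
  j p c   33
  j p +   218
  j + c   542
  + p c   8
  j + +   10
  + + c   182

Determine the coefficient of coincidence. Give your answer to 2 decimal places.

0.73

The two most frequent reciprocal classes, + p + and j + c, are the parental types, so the F1 was + p + / j + c.
The two rarest classes, + p c and j + +, are the double crossovers. Comparing them with the parentals, only the c allele has switched, so c is the middle locus and the order is p – c – j.
p–c: (70 + 18)/1500 = 0.0587; c–j: (400 + 18)/1500 = 0.2787.
Expected DCO frequency = 0.0587 × 0.2787 ≈ 0.01636; observed = 18/1500 ≈ 0.01200.
Coefficient of coincidence = 0.01200/0.01636 ≈ 0.73.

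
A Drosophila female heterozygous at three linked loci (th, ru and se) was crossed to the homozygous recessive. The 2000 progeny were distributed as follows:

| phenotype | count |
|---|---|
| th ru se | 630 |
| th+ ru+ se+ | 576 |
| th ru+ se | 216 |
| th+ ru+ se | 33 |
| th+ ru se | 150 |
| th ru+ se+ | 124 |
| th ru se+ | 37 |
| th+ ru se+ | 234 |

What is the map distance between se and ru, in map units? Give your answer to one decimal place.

26.0 map units

The two most frequent reciprocal classes, th+ ru+ se+ and th ru se, are the parental types, so the F1 was th+ ru+ se+ / th ru se.
The two rarest classes, th+ ru+ se and th ru se+, are the double crossovers. Comparing them with the parentals, only the se allele has switched, so se is the middle locus and the order is ru – se – th.
Crossovers in the ru–se interval produce the single-crossover classes th+ ru se+ and th ru+ se (234 + 216 = 450) plus the double crossovers (70).
RF(ru–se) = (450 + 70) / 2000 = 520/2000 = 0.2600 → 26.0 map units.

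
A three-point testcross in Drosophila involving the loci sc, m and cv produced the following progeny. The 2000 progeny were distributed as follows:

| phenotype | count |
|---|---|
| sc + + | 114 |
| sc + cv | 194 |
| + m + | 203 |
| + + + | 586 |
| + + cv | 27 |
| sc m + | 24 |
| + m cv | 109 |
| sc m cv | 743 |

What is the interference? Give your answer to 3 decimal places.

0.169

The two most frequent reciprocal classes, + + + and sc m cv, are the parental types, so the F1 was + + + / sc m cv.
The two rarest classes, + + cv and sc m +, are the double crossovers. Comparing them with the parentals, only the cv allele has switched, so cv is the middle locus and the order is m – cv – sc.
m–cv: (397 + 51)/2000 = 0.2240; cv–sc: (223 + 51)/2000 = 0.1370.
Expected DCO frequency = 0.2240 × 0.1370 ≈ 0.03069; observed = 51/2000 ≈ 0.02550.
Coefficient of coincidence = 0.02550/0.03069 ≈ 0.831; interference = 1 − 0.831 = 0.169.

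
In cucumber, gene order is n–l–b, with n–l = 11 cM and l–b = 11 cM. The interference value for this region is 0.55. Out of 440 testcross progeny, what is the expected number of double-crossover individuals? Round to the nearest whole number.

2

Map distances give recombination frequencies of 0.110 and 0.110 for the two intervals.
With interference 0.55 (so coincidence = 0.45), expected double-crossover frequency = 0.110 × 0.110 × 0.45 = 0.00544.
Expected number = 0.00544 × 440 = 2.40 ≈ 2.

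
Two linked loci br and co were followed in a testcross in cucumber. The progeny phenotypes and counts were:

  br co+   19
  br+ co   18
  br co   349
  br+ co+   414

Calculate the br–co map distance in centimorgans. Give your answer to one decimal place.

The two most frequent classes, br+ co+ (414) and br co (349), are the parental types, so the F1 was br+ co+ / br co.
The recombinant classes are br+ co and br co+: 18 + 19 = 37.
Recombination frequency = 37/800 = 0.0462 ≈ 4.6%, i.e. 4.6 centimorgans.

4.6 centimorgans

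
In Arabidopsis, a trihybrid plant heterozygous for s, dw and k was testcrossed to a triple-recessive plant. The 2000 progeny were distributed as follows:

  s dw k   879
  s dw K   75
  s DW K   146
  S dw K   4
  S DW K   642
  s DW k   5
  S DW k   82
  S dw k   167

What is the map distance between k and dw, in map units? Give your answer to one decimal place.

The two most frequent reciprocal classes, s dw k and S DW K, are the parental types, so the F1 was s dw k / S DW K.
The two rarest classes, s DW k and S dw K, are the double crossovers. Comparing them with the parentals, only the dw allele has switched, so dw is the middle locus and the order is k – dw – s.
Crossovers in the k–dw interval produce the single-crossover classes s dw K and S DW k (75 + 82 = 157) plus the double crossovers (9).
RF(k–dw) = (157 + 9) / 2000 = 166/2000 = 0.0830 → 8.3 map units.

8.3 map units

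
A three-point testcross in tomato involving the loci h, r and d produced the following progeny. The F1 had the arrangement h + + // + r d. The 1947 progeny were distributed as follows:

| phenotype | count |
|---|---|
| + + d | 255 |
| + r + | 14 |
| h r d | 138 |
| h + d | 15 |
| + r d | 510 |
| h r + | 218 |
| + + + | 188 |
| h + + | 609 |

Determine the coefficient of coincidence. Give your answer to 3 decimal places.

0.317

The two rarest classes, h + d and + r +, are the double crossovers. Comparing them with the parentals, only the d allele has switched, so d is the middle locus and the order is h – d – r.
h–d: (326 + 29)/1947 = 0.1823; d–r: (473 + 29)/1947 = 0.2578.
Expected DCO frequency = 0.1823 × 0.2578 ≈ 0.04700; observed = 29/1947 ≈ 0.01489.
Coefficient of coincidence = 0.01489/0.04700 ≈ 0.317.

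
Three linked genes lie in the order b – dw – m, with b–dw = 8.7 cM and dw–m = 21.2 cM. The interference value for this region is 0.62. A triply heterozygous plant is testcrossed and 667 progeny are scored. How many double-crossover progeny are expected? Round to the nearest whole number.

Map distances give recombination frequencies of 0.087 and 0.212 for the two intervals.
With interference 0.62 (so coincidence = 0.38), expected double-crossover frequency = 0.087 × 0.212 × 0.38 = 0.00701.
Expected number = 0.00701 × 667 = 4.67 ≈ 5.

5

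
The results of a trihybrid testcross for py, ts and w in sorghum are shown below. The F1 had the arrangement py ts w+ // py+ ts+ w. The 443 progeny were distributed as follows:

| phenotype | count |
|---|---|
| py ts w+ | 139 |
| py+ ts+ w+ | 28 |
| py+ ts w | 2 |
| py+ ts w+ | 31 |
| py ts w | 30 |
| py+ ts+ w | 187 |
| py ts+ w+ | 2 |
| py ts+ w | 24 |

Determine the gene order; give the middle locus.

The two rarest classes, py ts+ w+ and py+ ts w, are the double crossovers. Comparing them with the parentals, only the ts allele has switched, so ts is the middle locus and the order is w – ts – py.

ts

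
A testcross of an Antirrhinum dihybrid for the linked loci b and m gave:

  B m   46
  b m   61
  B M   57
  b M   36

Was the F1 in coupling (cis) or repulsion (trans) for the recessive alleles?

The two most frequent classes are B M (57) and b m (61); these are the parental (non-recombinant) types.
So the F1 carried B M on one chromosome and b m on the other — the recessive alleles are on the same chromosome (cis / coupling).

cis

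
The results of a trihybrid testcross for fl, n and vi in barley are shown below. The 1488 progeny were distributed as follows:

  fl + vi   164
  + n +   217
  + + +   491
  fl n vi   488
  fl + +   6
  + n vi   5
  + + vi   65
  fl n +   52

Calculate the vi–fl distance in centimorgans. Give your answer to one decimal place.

The two most frequent reciprocal classes, fl n vi and + + +, are the parental types, so the F1 was fl n vi / + + +.
The two rarest classes, + n vi and fl + +, are the double crossovers. Comparing them with the parentals, only the fl allele has switched, so fl is the middle locus and the order is vi – fl – n.
Crossovers in the vi–fl interval produce the single-crossover classes fl n + and + + vi (52 + 65 = 117) plus the double crossovers (11).
RF(vi–fl) = (117 + 11) / 1488 = 128/1488 = 0.0860 → 8.6 centimorgans.

8.6 centimorgans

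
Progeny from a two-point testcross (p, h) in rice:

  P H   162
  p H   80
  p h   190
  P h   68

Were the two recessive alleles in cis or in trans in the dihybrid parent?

The two most frequent classes are P H (162) and p h (190); these are the parental (non-recombinant) types.
So the F1 carried P H on one chromosome and p h on the other — the recessive alleles are on the same chromosome (cis / coupling).

cis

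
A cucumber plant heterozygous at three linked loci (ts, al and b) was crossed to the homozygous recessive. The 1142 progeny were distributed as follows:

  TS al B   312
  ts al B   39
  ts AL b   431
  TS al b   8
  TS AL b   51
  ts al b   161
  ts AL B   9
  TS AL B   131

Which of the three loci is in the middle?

b

The two most frequent reciprocal classes, ts AL b and TS al B, are the parental types, so the F1 was ts AL b / TS al B.
The two rarest classes, ts AL B and TS al b, are the double crossovers. Comparing them with the parentals, only the b allele has switched, so b is the middle locus and the order is al – b – ts.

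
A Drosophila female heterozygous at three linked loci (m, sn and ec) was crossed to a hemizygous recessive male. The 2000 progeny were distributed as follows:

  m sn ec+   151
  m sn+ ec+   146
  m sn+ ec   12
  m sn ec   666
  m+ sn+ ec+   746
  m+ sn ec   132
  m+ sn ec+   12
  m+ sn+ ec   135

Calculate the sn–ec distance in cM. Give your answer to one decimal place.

15.5 cM

The two most frequent reciprocal classes, m sn ec and m+ sn+ ec+, are the parental types, so the F1 was m sn ec / m+ sn+ ec+.
The two rarest classes, m sn+ ec and m+ sn ec+, are the double crossovers. Comparing them with the parentals, only the sn allele has switched, so sn is the middle locus and the order is m – sn – ec.
Crossovers in the sn–ec interval produce the single-crossover classes m sn ec+ and m+ sn+ ec (151 + 135 = 286) plus the double crossovers (24).
RF(sn–ec) = (286 + 24) / 2000 = 310/2000 = 0.1550 → 15.5 cM.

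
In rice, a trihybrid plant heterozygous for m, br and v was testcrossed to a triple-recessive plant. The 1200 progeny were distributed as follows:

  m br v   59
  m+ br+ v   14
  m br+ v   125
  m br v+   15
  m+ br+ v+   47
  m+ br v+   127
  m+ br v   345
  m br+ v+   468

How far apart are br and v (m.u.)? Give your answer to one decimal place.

The two most frequent reciprocal classes, m+ br v and m br+ v+, are the parental types, so the F1 was m+ br v / m br+ v+.
The two rarest classes, m+ br+ v and m br v+, are the double crossovers. Comparing them with the parentals, only the br allele has switched, so br is the middle locus and the order is v – br – m.
Crossovers in the v–br interval produce the single-crossover classes m+ br v+ and m br+ v (127 + 125 = 252) plus the double crossovers (29).
RF(v–br) = (252 + 29) / 1200 = 281/1200 = 0.2342 → 23.4 m.u.

23.4 m.u.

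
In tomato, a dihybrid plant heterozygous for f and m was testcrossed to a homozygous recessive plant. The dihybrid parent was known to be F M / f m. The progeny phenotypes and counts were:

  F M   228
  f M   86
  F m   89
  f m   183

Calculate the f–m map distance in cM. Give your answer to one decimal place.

The recombinant classes are F m and f M: 89 + 86 = 175.
Recombination frequency = 175/586 = 0.2986 ≈ 29.9%, i.e. 29.9 cM.

29.9 cM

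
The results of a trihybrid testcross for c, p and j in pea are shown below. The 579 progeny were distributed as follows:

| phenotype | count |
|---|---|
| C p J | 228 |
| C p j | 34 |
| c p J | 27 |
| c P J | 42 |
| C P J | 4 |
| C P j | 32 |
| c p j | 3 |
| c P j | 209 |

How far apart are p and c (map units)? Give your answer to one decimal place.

The two most frequent reciprocal classes, c P j and C p J, are the parental types, so the F1 was c P j / C p J.
The two rarest classes, c p j and C P J, are the double crossovers. Comparing them with the parentals, only the p allele has switched, so p is the middle locus and the order is j – p – c.
Crossovers in the p–c interval produce the single-crossover classes C P j and c p J (32 + 27 = 59) plus the double crossovers (7).
RF(p–c) = (59 + 7) / 579 = 66/579 = 0.1140 → 11.4 map units.

11.4 map units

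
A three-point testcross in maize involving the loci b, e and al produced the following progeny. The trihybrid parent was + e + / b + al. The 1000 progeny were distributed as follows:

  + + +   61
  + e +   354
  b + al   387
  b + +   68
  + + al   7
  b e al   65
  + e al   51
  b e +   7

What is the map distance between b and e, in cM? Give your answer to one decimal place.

The two rarest classes, b e + and + + al, are the double crossovers. Comparing them with the parentals, only the b allele has switched, so b is the middle locus and the order is al – b – e.
Crossovers in the b–e interval produce the single-crossover classes + + + and b e al (61 + 65 = 126) plus the double crossovers (14).
RF(b–e) = (126 + 14) / 1000 = 140/1000 = 0.1400 → 14.0 cM.

14.0 cM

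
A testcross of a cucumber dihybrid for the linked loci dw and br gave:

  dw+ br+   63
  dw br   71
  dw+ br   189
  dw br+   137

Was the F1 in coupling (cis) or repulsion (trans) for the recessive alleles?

The two most frequent classes are dw+ br (189) and dw br+ (137); these are the parental (non-recombinant) types.
So the F1 carried dw+ br on one chromosome and dw br+ on the other — the recessive alleles are on opposite chromosomes (trans / repulsion).

trans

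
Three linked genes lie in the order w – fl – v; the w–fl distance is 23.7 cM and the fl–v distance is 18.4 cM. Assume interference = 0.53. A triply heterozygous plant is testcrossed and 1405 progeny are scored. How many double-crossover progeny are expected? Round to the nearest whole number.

Map distances give recombination frequencies of 0.237 and 0.184 for the two intervals.
With interference 0.53 (so coincidence = 0.47), expected double-crossover frequency = 0.237 × 0.184 × 0.47 = 0.02050.
Expected number = 0.02050 × 1405 = 28.80 ≈ 29.

29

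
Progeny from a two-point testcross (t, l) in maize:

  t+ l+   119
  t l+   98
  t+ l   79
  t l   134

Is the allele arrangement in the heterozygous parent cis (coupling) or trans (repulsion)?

cis

The two most frequent classes are t+ l+ (119) and t l (134); these are the parental (non-recombinant) types.
So the F1 carried t+ l+ on one chromosome and t l on the other — the recessive alleles are on the same chromosome (cis / coupling).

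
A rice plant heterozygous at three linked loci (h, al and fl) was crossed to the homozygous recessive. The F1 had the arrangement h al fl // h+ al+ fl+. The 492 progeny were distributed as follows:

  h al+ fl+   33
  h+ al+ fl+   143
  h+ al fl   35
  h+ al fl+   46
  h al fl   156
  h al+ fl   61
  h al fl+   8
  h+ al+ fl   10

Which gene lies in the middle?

fl

The two rarest classes, h al fl+ and h+ al+ fl, are the double crossovers. Comparing them with the parentals, only the fl allele has switched, so fl is the middle locus and the order is al – fl – h.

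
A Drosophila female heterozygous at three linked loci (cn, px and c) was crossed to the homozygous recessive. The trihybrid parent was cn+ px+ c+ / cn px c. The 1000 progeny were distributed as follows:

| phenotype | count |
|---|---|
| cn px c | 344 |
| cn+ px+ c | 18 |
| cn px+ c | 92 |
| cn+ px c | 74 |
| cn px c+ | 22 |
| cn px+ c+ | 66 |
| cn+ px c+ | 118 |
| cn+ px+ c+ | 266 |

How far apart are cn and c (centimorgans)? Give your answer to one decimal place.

18.0 centimorgans

The two rarest classes, cn+ px+ c and cn px c+, are the double crossovers. Comparing them with the parentals, only the c allele has switched, so c is the middle locus and the order is px – c – cn.
Crossovers in the c–cn interval produce the single-crossover classes cn px+ c+ and cn+ px c (66 + 74 = 140) plus the double crossovers (40).
RF(c–cn) = (140 + 40) / 1000 = 180/1000 = 0.1800 → 18.0 centimorgans.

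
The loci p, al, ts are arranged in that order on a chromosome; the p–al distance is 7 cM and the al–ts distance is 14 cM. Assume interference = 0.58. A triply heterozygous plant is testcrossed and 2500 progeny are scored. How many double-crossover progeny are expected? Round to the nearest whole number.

10

Map distances give recombination frequencies of 0.070 and 0.140 for the two intervals.
With interference 0.58 (so coincidence = 0.42), expected double-crossover frequency = 0.070 × 0.140 × 0.42 = 0.00412.
Expected number = 0.00412 × 2500 = 10.29 ≈ 10.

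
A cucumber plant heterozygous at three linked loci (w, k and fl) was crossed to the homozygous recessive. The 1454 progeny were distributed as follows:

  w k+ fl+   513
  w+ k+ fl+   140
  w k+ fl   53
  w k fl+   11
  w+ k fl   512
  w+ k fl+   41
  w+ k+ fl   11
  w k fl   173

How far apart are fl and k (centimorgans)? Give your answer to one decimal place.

The two most frequent reciprocal classes, w+ k fl and w k+ fl+, are the parental types, so the F1 was w+ k fl / w k+ fl+.
The two rarest classes, w+ k+ fl and w k fl+, are the double crossovers. Comparing them with the parentals, only the k allele has switched, so k is the middle locus and the order is w – k – fl.
Crossovers in the k–fl interval produce the single-crossover classes w+ k fl+ and w k+ fl (41 + 53 = 94) plus the double crossovers (22).
RF(k–fl) = (94 + 22) / 1454 = 116/1454 = 0.0798 → 8.0 centimorgans.

8.0 centimorgans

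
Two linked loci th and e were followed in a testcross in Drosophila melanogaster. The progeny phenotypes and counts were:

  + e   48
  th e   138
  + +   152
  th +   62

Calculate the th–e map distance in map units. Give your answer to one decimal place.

The two most frequent classes, + + (152) and th e (138), are the parental types, so the F1 was + + / th e.
The recombinant classes are + e and th +: 48 + 62 = 110.
Recombination frequency = 110/400 = 0.2750 ≈ 27.5%, i.e. 27.5 map units.

27.5 map units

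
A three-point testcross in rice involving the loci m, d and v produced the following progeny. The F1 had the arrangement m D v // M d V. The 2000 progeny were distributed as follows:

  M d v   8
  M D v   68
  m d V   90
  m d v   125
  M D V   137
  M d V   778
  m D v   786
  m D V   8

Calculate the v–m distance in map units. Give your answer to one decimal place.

8.7 map units

The two rarest classes, m D V and M d v, are the double crossovers. Comparing them with the parentals, only the v allele has switched, so v is the middle locus and the order is m – v – d.
Crossovers in the m–v interval produce the single-crossover classes M D v and m d V (68 + 90 = 158) plus the double crossovers (16).
RF(m–v) = (158 + 16) / 2000 = 174/2000 = 0.0870 → 8.7 map units.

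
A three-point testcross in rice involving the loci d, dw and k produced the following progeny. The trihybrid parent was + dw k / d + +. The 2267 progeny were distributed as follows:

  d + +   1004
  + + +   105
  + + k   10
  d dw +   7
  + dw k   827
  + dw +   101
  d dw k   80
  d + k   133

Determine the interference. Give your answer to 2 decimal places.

0.24

The two rarest classes, + + k and d dw +, are the double crossovers. Comparing them with the parentals, only the dw allele has switched, so dw is the middle locus and the order is k – dw – d.
k–dw: (234 + 17)/2267 = 0.1107; dw–d: (185 + 17)/2267 = 0.0891.
Expected DCO frequency = 0.1107 × 0.0891 ≈ 0.00986; observed = 17/2267 ≈ 0.00750.
Coefficient of coincidence = 0.00750/0.00986 ≈ 0.76; interference = 1 − 0.76 = 0.24.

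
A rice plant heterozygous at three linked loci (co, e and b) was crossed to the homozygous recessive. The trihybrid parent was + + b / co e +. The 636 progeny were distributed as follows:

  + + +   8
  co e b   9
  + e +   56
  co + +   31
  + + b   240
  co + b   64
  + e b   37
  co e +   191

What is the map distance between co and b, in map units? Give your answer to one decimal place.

21.5 map units

The two rarest classes, + + + and co e b, are the double crossovers. Comparing them with the parentals, only the b allele has switched, so b is the middle locus and the order is e – b – co.
Crossovers in the b–co interval produce the single-crossover classes co + b and + e + (64 + 56 = 120) plus the double crossovers (17).
RF(b–co) = (120 + 17) / 636 = 137/636 = 0.2154 → 21.5 map units.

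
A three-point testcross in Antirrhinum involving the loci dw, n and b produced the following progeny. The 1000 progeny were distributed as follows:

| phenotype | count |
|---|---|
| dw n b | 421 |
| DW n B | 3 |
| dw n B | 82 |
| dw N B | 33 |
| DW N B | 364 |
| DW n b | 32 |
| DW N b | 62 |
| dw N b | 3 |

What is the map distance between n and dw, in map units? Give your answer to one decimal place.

The two most frequent reciprocal classes, DW N B and dw n b, are the parental types, so the F1 was DW N B / dw n b.
The two rarest classes, DW n B and dw N b, are the double crossovers. Comparing them with the parentals, only the n allele has switched, so n is the middle locus and the order is dw – n – b.
Crossovers in the dw–n interval produce the single-crossover classes dw N B and DW n b (33 + 32 = 65) plus the double crossovers (6).
RF(dw–n) = (65 + 6) / 1000 = 71/1000 = 0.0710 → 7.1 map units.

7.1 map units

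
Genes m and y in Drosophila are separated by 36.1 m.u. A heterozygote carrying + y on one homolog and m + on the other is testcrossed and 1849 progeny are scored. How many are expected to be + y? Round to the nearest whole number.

A map distance of 36.1 m.u. corresponds to a recombination frequency of 0.361.
The F1 is + y / m +, so + y is a parental gamete class with expected frequency (1 − r)/2 = 0.639/2 = 0.3195.
Expected number = 0.3195 × 1849 = 590.76 ≈ 591.

591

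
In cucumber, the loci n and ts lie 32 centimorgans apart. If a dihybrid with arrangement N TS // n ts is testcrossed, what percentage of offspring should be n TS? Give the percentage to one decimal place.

16.0%

A map distance of 32 centimorgans corresponds to a recombination frequency of 0.320.
The F1 is N TS / n ts, so n TS is a recombinant gamete class with expected frequency r/2 = 0.320/2 = 0.1600.
That is 0.1600 = 16.0% of the progeny.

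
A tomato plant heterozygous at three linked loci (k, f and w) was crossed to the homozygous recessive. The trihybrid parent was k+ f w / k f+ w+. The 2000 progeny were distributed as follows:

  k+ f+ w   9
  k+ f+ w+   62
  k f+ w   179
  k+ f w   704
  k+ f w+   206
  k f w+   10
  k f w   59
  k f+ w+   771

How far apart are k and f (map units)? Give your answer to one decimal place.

The two rarest classes, k+ f+ w and k f w+, are the double crossovers. Comparing them with the parentals, only the f allele has switched, so f is the middle locus and the order is w – f – k.
Crossovers in the f–k interval produce the single-crossover classes k f w and k+ f+ w+ (59 + 62 = 121) plus the double crossovers (19).
RF(f–k) = (121 + 19) / 2000 = 140/2000 = 0.0700 → 7.0 map units.

7.0 map units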